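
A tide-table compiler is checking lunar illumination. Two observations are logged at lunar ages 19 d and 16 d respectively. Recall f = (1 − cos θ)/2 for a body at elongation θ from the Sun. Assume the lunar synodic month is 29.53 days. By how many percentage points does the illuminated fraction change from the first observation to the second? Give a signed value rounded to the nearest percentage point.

+17 pp

θ₁ = 360° × 19/29.53 = 231.6°, f₁ = (1 − cos θ₁)/2 = 0.810.
θ₂ = 360° × 16/29.53 = 195.1°, f₂ = (1 − cos θ₂)/2 = 0.983.
Change = f₂ − f₁ = +0.172 → +17 percentage points.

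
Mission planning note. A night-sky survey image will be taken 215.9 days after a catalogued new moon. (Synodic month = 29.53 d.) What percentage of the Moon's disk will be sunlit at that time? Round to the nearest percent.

69%

215.9/29.53 = 7.311 lunations, so 7 complete cycles and 9.19 d into the next.
Phase angle: θ = 360°·(9.19 d)/(29.53 d) = 112.0°.
With cos θ = (-0.375), the lit fraction is (1 − (-0.375))/2 ≈ 0.688, so 69%.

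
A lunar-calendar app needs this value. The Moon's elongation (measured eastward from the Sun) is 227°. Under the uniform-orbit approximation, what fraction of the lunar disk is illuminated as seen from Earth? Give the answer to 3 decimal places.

f = (1 − cos 227°)/2 = (1 − (-0.682))/2 ≈ 0.841.

0.841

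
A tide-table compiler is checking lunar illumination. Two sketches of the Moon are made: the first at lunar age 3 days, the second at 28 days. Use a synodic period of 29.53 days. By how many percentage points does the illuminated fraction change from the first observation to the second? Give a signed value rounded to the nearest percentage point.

θ₁ = 360° × 3/29.53 = 36.6°, f₁ = (1 − cos θ₁)/2 = 0.098.
θ₂ = 360° × 28/29.53 = 341.3°, f₂ = (1 − cos θ₂)/2 = 0.026.
Change = f₂ − f₁ = -0.072 → -7 percentage points.

-7 pp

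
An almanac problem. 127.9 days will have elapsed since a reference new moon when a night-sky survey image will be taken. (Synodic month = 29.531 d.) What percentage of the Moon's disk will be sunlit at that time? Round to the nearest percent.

127.9 d spans 4 complete synodic months (4 × 29.531 = 118.12 d) plus 9.78 d.
Phase angle: θ = 360°·(9.78 d)/(29.531 d) = 119.2°.
cos 119.2° = (-0.487), so f = (1 − (-0.487))/2 = 0.744, so 74%.

74%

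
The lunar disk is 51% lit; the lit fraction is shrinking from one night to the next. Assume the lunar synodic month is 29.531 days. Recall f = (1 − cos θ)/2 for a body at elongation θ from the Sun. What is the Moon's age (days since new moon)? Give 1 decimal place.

cos θ = 1 − 2f = -0.020, giving a principal value of 91.1°.
A waning Moon lies in 180°–360°, so θ = 360° − 91.1° = 268.9°.
Age = 29.531 × 268.9°/360° ≈ 22.05 days.

22.1 days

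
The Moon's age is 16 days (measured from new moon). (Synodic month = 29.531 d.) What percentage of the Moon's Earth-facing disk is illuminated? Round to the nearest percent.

The Moon has covered 16/29.531 of its cycle, so θ ≈ 360° × 16/29.531 = 195.0°.
With cos θ = (-0.966), the lit fraction is (1 − (-0.966))/2 ≈ 0.983, so 98%.

98%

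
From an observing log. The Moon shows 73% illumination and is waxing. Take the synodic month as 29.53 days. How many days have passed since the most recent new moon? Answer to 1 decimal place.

9.6 days

cos θ = 1 − 2f = -0.460, giving a principal value of 117.4°.
The Moon is waxing (0°–180°), so θ = 117.4° directly.
That fraction of the synodic month is 117.4/360 × 29.53 d ≈ 9.63 d.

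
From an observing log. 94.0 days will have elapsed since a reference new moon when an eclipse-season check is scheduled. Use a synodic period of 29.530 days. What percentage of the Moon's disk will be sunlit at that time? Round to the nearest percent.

94.0/29.530 = 3.183 lunations, so 3 complete cycles and 5.41 d into the next.
Phase angle: θ = 360°·(5.41 d)/(29.530 d) = 66.0°.
cos 66.0° = 0.407, so f = (1 − 0.407)/2 = 0.296, so 30%.

30%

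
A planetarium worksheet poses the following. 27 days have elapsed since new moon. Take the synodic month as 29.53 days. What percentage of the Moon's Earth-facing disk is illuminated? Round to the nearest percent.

The Moon has covered 27/29.53 of its cycle, so θ ≈ 360° × 27/29.53 = 329.2°.
With cos θ = 0.859, the lit fraction is (1 − 0.859)/2 ≈ 0.071, so 7%.

7%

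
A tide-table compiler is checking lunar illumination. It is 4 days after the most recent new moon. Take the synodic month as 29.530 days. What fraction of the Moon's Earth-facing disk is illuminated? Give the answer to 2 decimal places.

0.17

The Moon has covered 4/29.530 of its cycle, so θ ≈ 360° × 4/29.530 = 48.8°.
cos 48.8° = 0.659, so f = (1 − 0.659)/2 = 0.170.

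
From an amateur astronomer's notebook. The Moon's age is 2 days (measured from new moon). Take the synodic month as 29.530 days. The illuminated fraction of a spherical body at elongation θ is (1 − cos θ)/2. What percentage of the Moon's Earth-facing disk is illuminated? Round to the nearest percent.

4%

Elongation θ = 360° × 2/29.530 ≈ 24.4°.
cos 24.4° = 0.911, so f = (1 − 0.911)/2 = 0.045, so 4%.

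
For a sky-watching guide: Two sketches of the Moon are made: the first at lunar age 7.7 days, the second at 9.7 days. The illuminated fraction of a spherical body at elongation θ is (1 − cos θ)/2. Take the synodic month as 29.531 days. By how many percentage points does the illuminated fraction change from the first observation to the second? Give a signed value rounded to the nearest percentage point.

+20 percentage points

First observation: θ = 360°·7.7/29.531 = 93.9°, so f = 0.534.
Second observation: θ = 118.2°, f = 0.737.
Δf = 0.737 − 0.534 = +0.203, i.e. +20 pp.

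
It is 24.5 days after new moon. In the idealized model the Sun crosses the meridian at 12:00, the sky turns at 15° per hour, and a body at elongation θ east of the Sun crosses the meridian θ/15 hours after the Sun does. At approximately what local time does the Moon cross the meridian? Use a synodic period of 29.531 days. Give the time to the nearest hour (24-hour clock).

08:00

Elongation θ = 360° × 24.5/29.531 ≈ 298.7°.
At 15° of sky rotation per hour, 298.7° corresponds to a 19.91 h lag.
12:00 + 19.91 h ≈ 07:55 → 08:00 to the nearest hour.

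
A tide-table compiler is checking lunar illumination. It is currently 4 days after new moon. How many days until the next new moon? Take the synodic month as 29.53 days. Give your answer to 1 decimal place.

25.5 days

The next new moon completes the synodic month: 29.53 − 4 = 25.530 days.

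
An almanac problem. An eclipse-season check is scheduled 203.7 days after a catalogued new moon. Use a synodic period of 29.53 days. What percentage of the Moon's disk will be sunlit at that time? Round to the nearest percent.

10%

203.7 d spans 6 complete synodic months (6 × 29.53 = 177.18 d) plus 26.52 d.
Elongation θ = 360° × 26.52/29.53 ≈ 323.3°.
cos 323.3° = 0.802, so f = (1 − 0.802)/2 = 0.099, so 10%.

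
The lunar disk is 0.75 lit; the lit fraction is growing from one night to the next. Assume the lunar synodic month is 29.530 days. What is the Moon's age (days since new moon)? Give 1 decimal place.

From f = (1 − cos θ)/2: cos θ = 1 − 2×0.75 = -0.500; arccos → 120.0°.
Waxing ⇒ before full, so θ = 120.0°.
That fraction of the synodic month is 120.0/360 × 29.530 d ≈ 9.84 d.

9.8 days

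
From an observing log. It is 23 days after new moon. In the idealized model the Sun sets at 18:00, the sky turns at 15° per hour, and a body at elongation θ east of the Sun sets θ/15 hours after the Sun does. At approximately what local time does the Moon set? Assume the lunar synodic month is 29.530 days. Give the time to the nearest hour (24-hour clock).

Elongation θ = 360° × 23/29.530 ≈ 280.4°.
The Moon trails the Sun by θ/15 = 280.4/15 ≈ 18.69 hours.
18:00 + 18.69 h ≈ 12:42 → 13:00 to the nearest hour.

13:00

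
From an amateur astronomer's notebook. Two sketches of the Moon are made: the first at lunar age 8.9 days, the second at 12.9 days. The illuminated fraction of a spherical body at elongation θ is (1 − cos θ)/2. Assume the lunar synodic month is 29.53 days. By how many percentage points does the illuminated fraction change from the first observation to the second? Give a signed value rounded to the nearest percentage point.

First observation: θ = 360°·8.9/29.53 = 108.5°, so f = 0.659.
Second observation: θ = 157.3°, f = 0.961.
Δf = 0.961 − 0.659 = +0.302, i.e. +30 pp.

+30 pp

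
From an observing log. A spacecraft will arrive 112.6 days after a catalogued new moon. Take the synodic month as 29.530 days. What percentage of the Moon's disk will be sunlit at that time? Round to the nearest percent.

112.6/29.530 = 3.813 lunations, so 3 complete cycles and 24.01 d into the next.
Elongation θ = 360° × 24.01/29.530 ≈ 292.7°.
Illuminated fraction = (1 − cos 292.7°)/2 = (1 − 0.386)/2 ≈ 0.307, so 31%.

31%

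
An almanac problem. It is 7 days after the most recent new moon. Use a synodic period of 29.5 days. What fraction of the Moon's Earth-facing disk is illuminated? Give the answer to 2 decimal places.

Elongation θ = 360° × 7/29.5 ≈ 85.4°.
Illuminated fraction = (1 − cos 85.4°)/2 = (1 − 0.080)/2 ≈ 0.460.

0.46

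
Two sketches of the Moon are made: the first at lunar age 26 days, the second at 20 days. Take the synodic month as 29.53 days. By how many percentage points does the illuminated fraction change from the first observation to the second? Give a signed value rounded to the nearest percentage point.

θ₁ = 360° × 26/29.53 = 317.0°, f₁ = (1 − cos θ₁)/2 = 0.135.
θ₂ = 360° × 20/29.53 = 243.8°, f₂ = (1 − cos θ₂)/2 = 0.721.
Change = f₂ − f₁ = +0.586 → +59 percentage points.

+59 pp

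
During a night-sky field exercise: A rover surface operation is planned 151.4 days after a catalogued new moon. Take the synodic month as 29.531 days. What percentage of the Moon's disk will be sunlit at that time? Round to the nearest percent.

151.4/29.531 = 5.127 lunations, so 5 complete cycles and 3.75 d into the next.
The Moon has covered 3.75/29.531 of its cycle, so θ ≈ 360° × 3.75/29.531 = 45.7°.
cos 45.7° = 0.699, so f = (1 − 0.699)/2 = 0.151, so 15%.

15%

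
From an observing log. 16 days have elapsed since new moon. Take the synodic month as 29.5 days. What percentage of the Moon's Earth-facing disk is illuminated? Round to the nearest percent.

98%

The Moon has covered 16/29.5 of its cycle, so θ ≈ 360° × 16/29.5 = 195.3°.
With cos θ = (-0.965), the lit fraction is (1 − (-0.965))/2 ≈ 0.982, so 98%.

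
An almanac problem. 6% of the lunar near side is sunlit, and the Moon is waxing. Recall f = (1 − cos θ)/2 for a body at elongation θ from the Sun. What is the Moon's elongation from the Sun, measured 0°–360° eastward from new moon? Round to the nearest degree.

28°

From f = (1 − cos θ)/2: cos θ = 1 − 2×0.06 = 0.880; arccos → 28.4°.
Before full moon the principal value applies: θ = 28.4°.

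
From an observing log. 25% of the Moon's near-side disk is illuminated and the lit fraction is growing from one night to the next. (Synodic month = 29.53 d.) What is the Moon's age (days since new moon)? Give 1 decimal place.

4.9 days

From f = (1 − cos θ)/2: cos θ = 1 − 2×0.25 = 0.500; arccos → 60.0°.
The Moon is waxing (0°–180°), so θ = 60.0° directly.
At 360°/29.53 d per day, 60.0° corresponds to 4.92 days.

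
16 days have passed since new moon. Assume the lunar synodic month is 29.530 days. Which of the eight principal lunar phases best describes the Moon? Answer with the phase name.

full moon

At 16/29.530 of the cycle, θ ≈ 195° — the full moon range.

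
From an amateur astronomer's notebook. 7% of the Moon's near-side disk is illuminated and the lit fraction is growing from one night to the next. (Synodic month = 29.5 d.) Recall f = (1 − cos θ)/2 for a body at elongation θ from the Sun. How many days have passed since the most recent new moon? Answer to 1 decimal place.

cos θ = 1 − 2f = 0.860, giving a principal value of 30.7°.
Waxing ⇒ before full, so θ = 30.7°.
Age = 29.5 × 30.7°/360° ≈ 2.51 days.

2.5 days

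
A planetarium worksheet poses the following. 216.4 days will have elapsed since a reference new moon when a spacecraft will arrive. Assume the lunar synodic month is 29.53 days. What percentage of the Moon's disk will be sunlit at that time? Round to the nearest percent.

74%

Reduce mod P: 216.4 − 7×29.53 = 9.69 d into the current lunation.
The Moon has covered 9.69/29.53 of its cycle, so θ ≈ 360° × 9.69/29.53 = 118.1°.
cos 118.1° = (-0.471), so f = (1 − (-0.471))/2 = 0.736, so 74%.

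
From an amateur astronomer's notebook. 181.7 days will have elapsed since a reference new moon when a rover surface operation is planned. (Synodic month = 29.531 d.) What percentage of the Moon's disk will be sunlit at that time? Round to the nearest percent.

181.7 d spans 6 complete synodic months (6 × 29.531 = 177.19 d) plus 4.51 d.
Phase angle: θ = 360°·(4.51 d)/(29.531 d) = 55.0°.
With cos θ = 0.573, the lit fraction is (1 − 0.573)/2 ≈ 0.213, so 21%.

21%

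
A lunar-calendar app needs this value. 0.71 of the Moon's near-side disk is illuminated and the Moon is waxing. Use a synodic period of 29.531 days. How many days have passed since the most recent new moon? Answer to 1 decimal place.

cos θ = 1 − 2f = -0.420, giving a principal value of 114.8°.
Before full moon the principal value applies: θ = 114.8°.
At 360°/29.531 d per day, 114.8° corresponds to 9.42 days.

9.4 days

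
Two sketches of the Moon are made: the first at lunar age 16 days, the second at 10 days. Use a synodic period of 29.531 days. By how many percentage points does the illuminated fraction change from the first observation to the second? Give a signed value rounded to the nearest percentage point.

-22 percentage points

θ₁ = 360° × 16/29.531 = 195.0°, f₁ = (1 − cos θ₁)/2 = 0.983.
θ₂ = 360° × 10/29.531 = 121.9°, f₂ = (1 − cos θ₂)/2 = 0.764.
Change = f₂ − f₁ = -0.219 → -22 percentage points.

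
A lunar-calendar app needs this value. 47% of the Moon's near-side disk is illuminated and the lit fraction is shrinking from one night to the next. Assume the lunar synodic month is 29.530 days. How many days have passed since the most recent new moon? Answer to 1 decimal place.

22.4 days

cos θ = 1 − 2f = 0.060, giving a principal value of 86.6°.
Since the Moon is past full (waning), take the reflex angle: θ = 360° − 86.6° = 273.4°.
At 360°/29.530 d per day, 273.4° corresponds to 22.43 days.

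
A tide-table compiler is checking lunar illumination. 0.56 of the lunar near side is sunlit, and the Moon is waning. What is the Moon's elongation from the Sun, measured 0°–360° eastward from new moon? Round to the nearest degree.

Invert f = (1 − cos θ)/2 to get cos θ = 1 − 2(0.56) = -0.120, hence θ₀ = arccos -0.120 = 96.9°.
Waning ⇒ past full, so θ = 360° − 96.9° = 263.1°.

263°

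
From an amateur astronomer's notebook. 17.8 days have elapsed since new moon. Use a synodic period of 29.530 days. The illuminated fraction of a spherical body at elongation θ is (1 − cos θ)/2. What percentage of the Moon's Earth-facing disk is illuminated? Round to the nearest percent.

90%

Elongation θ = 360° × 17.8/29.530 ≈ 217.0°.
With cos θ = (-0.799), the lit fraction is (1 − (-0.799))/2 ≈ 0.899, so 90%.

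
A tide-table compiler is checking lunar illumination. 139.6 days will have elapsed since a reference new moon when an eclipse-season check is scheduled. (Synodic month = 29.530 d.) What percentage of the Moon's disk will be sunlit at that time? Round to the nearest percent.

57%

139.6/29.530 = 4.727 lunations, so 4 complete cycles and 21.48 d into the next.
Elongation θ = 360° × 21.48/29.530 ≈ 261.9°.
Illuminated fraction = (1 − cos 261.9°)/2 = (1 − (-0.142))/2 ≈ 0.571, so 57%.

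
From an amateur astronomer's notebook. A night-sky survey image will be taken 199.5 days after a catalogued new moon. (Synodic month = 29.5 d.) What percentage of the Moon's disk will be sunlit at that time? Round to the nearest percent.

46%

Reduce mod P: 199.5 − 6×29.5 = 22.50 d into the current lunation.
Phase angle: θ = 360°·(22.50 d)/(29.5 d) = 274.6°.
With cos θ = 0.080, the lit fraction is (1 − 0.080)/2 ≈ 0.460, so 46%.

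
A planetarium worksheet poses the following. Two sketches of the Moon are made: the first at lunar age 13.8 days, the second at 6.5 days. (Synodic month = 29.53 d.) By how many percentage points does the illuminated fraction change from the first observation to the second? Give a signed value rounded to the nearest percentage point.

θ₁ = 360° × 13.8/29.53 = 168.2°, f₁ = (1 − cos θ₁)/2 = 0.989.
θ₂ = 360° × 6.5/29.53 = 79.2°, f₂ = (1 − cos θ₂)/2 = 0.407.
Change = f₂ − f₁ = -0.583 → -58 percentage points.

-58 pp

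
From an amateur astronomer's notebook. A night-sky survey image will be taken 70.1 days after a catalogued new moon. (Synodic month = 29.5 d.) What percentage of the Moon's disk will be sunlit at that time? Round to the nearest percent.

Reduce mod P: 70.1 − 2×29.5 = 11.10 d into the current lunation.
Phase angle: θ = 360°·(11.10 d)/(29.5 d) = 135.5°.
Illuminated fraction = (1 − cos 135.5°)/2 = (1 − (-0.713))/2 ≈ 0.856, so 86%.

86%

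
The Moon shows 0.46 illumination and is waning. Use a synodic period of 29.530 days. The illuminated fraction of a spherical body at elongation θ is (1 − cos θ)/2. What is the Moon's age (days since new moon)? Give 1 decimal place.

22.5 days

Invert f = (1 − cos θ)/2 to get cos θ = 1 − 2(0.46) = 0.080, hence θ₀ = arccos 0.080 = 85.4°.
Waning ⇒ past full, so θ = 360° − 85.4° = 274.6°.
Age = 29.530 × 274.6°/360° ≈ 22.52 days.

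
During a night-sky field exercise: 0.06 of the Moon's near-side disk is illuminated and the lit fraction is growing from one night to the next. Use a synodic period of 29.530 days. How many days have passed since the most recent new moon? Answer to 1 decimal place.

2.3 days

Invert f = (1 − cos θ)/2 to get cos θ = 1 − 2(0.06) = 0.880, hence θ₀ = arccos 0.880 = 28.4°.
Waxing ⇒ before full, so θ = 28.4°.
That fraction of the synodic month is 28.4/360 × 29.530 d ≈ 2.33 d.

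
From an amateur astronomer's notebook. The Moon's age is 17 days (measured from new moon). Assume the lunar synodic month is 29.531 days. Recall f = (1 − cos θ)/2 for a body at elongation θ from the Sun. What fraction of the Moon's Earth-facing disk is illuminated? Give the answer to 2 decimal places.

The Moon has covered 17/29.531 of its cycle, so θ ≈ 360° × 17/29.531 = 207.2°.
cos 207.2° = (-0.889), so f = (1 − (-0.889))/2 = 0.945.

0.94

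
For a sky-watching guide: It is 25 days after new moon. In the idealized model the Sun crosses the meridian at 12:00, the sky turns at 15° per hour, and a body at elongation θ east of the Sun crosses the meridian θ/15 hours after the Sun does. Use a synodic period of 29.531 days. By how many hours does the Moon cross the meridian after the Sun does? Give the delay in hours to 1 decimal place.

Phase angle: θ = 360°·(25 d)/(29.531 d) = 304.8°.
At 15° of sky rotation per hour, 304.8° corresponds to a 20.32 h lag.
So the Moon crosses the meridian 20.32 h after the Sun.

20.3 h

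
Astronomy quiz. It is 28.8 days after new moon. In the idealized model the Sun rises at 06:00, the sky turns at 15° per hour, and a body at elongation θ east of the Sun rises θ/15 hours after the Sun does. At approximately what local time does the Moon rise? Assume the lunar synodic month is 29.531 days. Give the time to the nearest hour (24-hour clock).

Elongation θ = 360° × 28.8/29.531 ≈ 351.1°.
The Moon trails the Sun by θ/15 = 351.1/15 ≈ 23.41 hours.
06:00 + 23.41 h ≈ 05:24 → 05:00 to the nearest hour.

05:00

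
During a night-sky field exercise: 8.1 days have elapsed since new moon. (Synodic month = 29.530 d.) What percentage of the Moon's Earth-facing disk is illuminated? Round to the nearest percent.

58%

The Moon has covered 8.1/29.530 of its cycle, so θ ≈ 360° × 8.1/29.530 = 98.7°.
Illuminated fraction = (1 − cos 98.7°)/2 = (1 − (-0.152))/2 ≈ 0.576, so 58%.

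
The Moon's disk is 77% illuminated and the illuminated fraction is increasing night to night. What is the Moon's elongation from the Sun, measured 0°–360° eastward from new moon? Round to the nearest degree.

123°

Invert f = (1 − cos θ)/2 to get cos θ = 1 − 2(0.77) = -0.540, hence θ₀ = arccos -0.540 = 122.7°.
Waxing ⇒ before full, so θ = 122.7°.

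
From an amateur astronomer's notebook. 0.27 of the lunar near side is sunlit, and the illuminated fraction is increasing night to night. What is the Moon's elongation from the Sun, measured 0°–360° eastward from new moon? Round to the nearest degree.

63°

From f = (1 − cos θ)/2: cos θ = 1 − 2×0.27 = 0.460; arccos → 62.6°.
The Moon is waxing (0°–180°), so θ = 62.6° directly.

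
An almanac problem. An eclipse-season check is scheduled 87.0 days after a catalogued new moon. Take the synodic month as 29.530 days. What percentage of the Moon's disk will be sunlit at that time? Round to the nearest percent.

87.0 d spans 2 complete synodic months (2 × 29.530 = 59.06 d) plus 27.94 d.
Phase angle: θ = 360°·(27.94 d)/(29.530 d) = 340.6°.
cos 340.6° = 0.943, so f = (1 − 0.943)/2 = 0.028, so 3%.

3%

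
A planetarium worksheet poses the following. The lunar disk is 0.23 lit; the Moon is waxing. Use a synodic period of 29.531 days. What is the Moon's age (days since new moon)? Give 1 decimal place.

4.7 days

From f = (1 − cos θ)/2: cos θ = 1 − 2×0.23 = 0.540; arccos → 57.3°.
The Moon is waxing (0°–180°), so θ = 57.3° directly.
Age = 29.531 × 57.3°/360° ≈ 4.70 days.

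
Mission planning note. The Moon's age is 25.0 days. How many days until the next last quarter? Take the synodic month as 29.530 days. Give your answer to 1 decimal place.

Last quarter occurs at elongation 270°, i.e. at age 29.530 × 270/360 = 22.148 d.
This lunation's last quarter (22.148 d) has passed, so add one period: 51.678 − 25.0 = 26.678 days.

26.7 days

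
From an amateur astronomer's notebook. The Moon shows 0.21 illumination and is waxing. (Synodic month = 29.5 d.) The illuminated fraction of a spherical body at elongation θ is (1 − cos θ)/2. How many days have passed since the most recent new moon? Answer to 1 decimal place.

cos θ = 1 − 2f = 0.580, giving a principal value of 54.5°.
Before full moon the principal value applies: θ = 54.5°.
At 360°/29.5 d per day, 54.5° corresponds to 4.47 days.

4.5 days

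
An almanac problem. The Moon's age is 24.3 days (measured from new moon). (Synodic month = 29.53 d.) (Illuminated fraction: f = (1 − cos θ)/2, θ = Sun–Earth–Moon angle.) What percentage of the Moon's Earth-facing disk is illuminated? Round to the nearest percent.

28%

Elongation θ = 360° × 24.3/29.53 ≈ 296.2°.
Illuminated fraction = (1 − cos 296.2°)/2 = (1 − 0.442)/2 ≈ 0.279, so 28%.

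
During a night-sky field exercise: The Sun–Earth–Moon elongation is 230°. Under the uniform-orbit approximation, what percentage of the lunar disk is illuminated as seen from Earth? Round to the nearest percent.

82%

f = (1 − cos 230°)/2 = (1 − (-0.643))/2 ≈ 0.821, i.e. 82%.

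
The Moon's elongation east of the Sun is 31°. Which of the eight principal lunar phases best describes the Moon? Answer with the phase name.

The waxing crescent sector spans roughly 22°–68°; 31° falls inside it.

waxing crescent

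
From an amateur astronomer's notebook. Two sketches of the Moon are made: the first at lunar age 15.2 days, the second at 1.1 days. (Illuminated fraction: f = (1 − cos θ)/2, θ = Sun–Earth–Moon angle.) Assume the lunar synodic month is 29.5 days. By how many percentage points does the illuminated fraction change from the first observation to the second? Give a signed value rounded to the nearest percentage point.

-98 pp

First observation: θ = 360°·15.2/29.5 = 185.5°, so f = 0.998.
Second observation: θ = 13.4°, f = 0.014.
Δf = 0.014 − 0.998 = -0.984, i.e. -98 pp.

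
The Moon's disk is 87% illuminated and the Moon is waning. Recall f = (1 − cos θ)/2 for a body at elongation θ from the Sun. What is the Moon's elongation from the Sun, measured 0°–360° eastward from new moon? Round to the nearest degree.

222°

cos θ = 1 − 2f = -0.740, giving a principal value of 137.7°.
A waning Moon lies in 180°–360°, so θ = 360° − 137.7° = 222.3°.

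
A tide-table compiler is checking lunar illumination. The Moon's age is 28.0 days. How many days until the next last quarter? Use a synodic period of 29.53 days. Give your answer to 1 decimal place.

23.7 days

Last quarter occurs at elongation 270°, i.e. at age 29.53 × 270/360 = 22.148 d.
Already past this cycle's last quarter; the next is at 22.148 + 29.53 = 51.678 d, so 51.678 − 28.0 = 23.678 days.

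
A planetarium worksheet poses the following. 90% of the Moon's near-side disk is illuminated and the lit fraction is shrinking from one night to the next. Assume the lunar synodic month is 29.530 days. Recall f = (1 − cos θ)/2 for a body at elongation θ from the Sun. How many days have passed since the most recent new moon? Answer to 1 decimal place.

From f = (1 − cos θ)/2: cos θ = 1 − 2×0.90 = -0.800; arccos → 143.1°.
Since the Moon is past full (waning), take the reflex angle: θ = 360° − 143.1° = 216.9°.
That fraction of the synodic month is 216.9/360 × 29.530 d ≈ 17.79 d.

17.8 days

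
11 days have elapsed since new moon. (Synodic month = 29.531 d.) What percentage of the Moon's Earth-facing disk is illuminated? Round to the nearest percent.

Phase angle: θ = 360°·(11 d)/(29.531 d) = 134.1°.
cos 134.1° = (-0.696), so f = (1 − (-0.696))/2 = 0.848, so 85%.

85%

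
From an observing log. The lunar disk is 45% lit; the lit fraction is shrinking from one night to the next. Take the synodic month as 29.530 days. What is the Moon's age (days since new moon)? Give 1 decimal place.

22.6 days

cos θ = 1 − 2f = 0.100, giving a principal value of 84.3°.
A waning Moon lies in 180°–360°, so θ = 360° − 84.3° = 275.7°.
That fraction of the synodic month is 275.7/360 × 29.530 d ≈ 22.62 d.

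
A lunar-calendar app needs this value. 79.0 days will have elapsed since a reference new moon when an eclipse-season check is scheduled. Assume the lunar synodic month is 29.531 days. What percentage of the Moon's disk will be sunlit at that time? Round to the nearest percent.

Reduce mod P: 79.0 − 2×29.531 = 19.94 d into the current lunation.
The Moon has covered 19.94/29.531 of its cycle, so θ ≈ 360° × 19.94/29.531 = 243.1°.
Illuminated fraction = (1 − cos 243.1°)/2 = (1 − (-0.453))/2 ≈ 0.727, so 73%.

73%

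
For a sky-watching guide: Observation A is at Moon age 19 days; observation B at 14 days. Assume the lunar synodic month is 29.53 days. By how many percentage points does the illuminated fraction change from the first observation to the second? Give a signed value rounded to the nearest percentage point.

+18 percentage points

First observation: θ = 360°·19/29.53 = 231.6°, so f = 0.810.
Second observation: θ = 170.7°, f = 0.993.
Δf = 0.993 − 0.810 = +0.183, i.e. +18 pp.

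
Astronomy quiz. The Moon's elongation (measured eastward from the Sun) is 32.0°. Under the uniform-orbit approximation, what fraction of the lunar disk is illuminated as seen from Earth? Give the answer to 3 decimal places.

0.076

cos 32.0° = 0.848, so f = (1 − 0.848)/2 = 0.076.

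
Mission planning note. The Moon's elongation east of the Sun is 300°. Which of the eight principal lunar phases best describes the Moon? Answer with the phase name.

The waning crescent sector spans roughly 292°–338°; 300° falls inside it.

waning crescent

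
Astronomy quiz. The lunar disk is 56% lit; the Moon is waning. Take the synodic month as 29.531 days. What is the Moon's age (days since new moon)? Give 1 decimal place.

cos θ = 1 − 2f = -0.120, giving a principal value of 96.9°.
Since the Moon is past full (waning), take the reflex angle: θ = 360° − 96.9° = 263.1°.
At 360°/29.531 d per day, 263.1° corresponds to 21.58 days.

21.6 days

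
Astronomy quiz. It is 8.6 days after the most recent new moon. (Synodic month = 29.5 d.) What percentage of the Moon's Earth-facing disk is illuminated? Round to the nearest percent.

Elongation θ = 360° × 8.6/29.5 ≈ 104.9°.
With cos θ = (-0.258), the lit fraction is (1 − (-0.258))/2 ≈ 0.629, so 63%.

63%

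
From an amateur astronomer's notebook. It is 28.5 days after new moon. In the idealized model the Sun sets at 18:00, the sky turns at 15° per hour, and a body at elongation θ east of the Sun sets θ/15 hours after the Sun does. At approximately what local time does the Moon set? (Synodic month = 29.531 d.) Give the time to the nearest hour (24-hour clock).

Elongation θ = 360° × 28.5/29.531 ≈ 347.4°.
Delay after the Sun = 347.4° / (15°/h) ≈ 23.16 h.
18:00 + 23.16 h ≈ 17:10 → 17:00 to the nearest hour.

17:00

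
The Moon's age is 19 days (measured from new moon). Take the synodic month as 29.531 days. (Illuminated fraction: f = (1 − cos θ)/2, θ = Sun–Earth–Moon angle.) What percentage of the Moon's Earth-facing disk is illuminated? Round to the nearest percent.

The Moon has covered 19/29.531 of its cycle, so θ ≈ 360° × 19/29.531 = 231.6°.
With cos θ = (-0.621), the lit fraction is (1 − (-0.621))/2 ≈ 0.810, so 81%.

81%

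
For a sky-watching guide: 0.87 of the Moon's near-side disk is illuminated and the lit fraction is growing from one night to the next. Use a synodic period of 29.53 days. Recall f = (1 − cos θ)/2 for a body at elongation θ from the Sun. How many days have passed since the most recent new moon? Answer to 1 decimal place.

Invert f = (1 − cos θ)/2 to get cos θ = 1 − 2(0.87) = -0.740, hence θ₀ = arccos -0.740 = 137.7°.
Before full moon the principal value applies: θ = 137.7°.
Age = 29.53 × 137.7°/360° ≈ 11.30 days.

11.3 days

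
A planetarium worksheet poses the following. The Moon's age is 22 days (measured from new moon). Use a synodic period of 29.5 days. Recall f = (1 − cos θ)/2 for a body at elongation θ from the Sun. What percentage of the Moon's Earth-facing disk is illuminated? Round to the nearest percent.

51%

The Moon has covered 22/29.5 of its cycle, so θ ≈ 360° × 22/29.5 = 268.5°.
Illuminated fraction = (1 − cos 268.5°)/2 = (1 − (-0.027))/2 ≈ 0.513, so 51%.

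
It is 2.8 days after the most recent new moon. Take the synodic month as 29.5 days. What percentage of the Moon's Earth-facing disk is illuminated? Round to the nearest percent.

9%

The Moon has covered 2.8/29.5 of its cycle, so θ ≈ 360° × 2.8/29.5 = 34.2°.
Illuminated fraction = (1 − cos 34.2°)/2 = (1 − 0.827)/2 ≈ 0.086, so 9%.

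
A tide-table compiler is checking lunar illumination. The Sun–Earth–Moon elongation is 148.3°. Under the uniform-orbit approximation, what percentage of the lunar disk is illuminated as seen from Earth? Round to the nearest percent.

Half-versine of 148.3°: (1 − (-0.851))/2 = 0.925, i.e. 93%.

93%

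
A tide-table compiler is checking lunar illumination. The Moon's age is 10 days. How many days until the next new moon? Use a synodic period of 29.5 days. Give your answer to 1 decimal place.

19.5 days

One full lunation from the last new moon is 29.5 d; remaining = 29.5 − 10 = 19.500 d.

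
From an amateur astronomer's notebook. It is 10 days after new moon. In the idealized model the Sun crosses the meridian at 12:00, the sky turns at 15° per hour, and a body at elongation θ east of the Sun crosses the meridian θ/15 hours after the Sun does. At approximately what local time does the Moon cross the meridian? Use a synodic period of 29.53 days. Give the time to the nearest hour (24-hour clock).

Elongation θ = 360° × 10/29.53 ≈ 121.9°.
The Moon trails the Sun by θ/15 = 121.9/15 ≈ 8.13 hours.
12:00 + 8.13 h ≈ 20:08 → 20:00 to the nearest hour.

20:00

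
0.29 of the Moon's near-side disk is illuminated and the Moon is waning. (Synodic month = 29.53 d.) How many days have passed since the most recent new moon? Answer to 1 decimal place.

Invert f = (1 − cos θ)/2 to get cos θ = 1 − 2(0.29) = 0.420, hence θ₀ = arccos 0.420 = 65.2°.
Since the Moon is past full (waning), take the reflex angle: θ = 360° − 65.2° = 294.8°.
That fraction of the synodic month is 294.8/360 × 29.53 d ≈ 24.18 d.

24.2 days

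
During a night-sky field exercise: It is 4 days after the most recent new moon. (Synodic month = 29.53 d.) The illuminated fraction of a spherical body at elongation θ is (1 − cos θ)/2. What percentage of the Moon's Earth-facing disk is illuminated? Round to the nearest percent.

The Moon has covered 4/29.53 of its cycle, so θ ≈ 360° × 4/29.53 = 48.8°.
Illuminated fraction = (1 − cos 48.8°)/2 = (1 − 0.659)/2 ≈ 0.170, so 17%.

17%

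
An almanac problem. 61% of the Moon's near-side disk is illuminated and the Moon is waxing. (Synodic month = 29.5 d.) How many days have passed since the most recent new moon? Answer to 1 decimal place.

Invert f = (1 − cos θ)/2 to get cos θ = 1 − 2(0.61) = -0.220, hence θ₀ = arccos -0.220 = 102.7°.
Before full moon the principal value applies: θ = 102.7°.
At 360°/29.5 d per day, 102.7° corresponds to 8.42 days.

8.4 days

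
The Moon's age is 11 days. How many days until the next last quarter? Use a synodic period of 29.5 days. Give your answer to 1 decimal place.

11.1 days

Last quarter occurs at elongation 270°, i.e. at age 29.5 × 270/360 = 22.125 d.
That is 22.125 − 11 = 11.125 days ahead.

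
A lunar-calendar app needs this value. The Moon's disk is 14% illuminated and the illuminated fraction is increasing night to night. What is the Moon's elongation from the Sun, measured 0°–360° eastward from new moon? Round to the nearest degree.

From f = (1 − cos θ)/2: cos θ = 1 − 2×0.14 = 0.720; arccos → 43.9°.
Waxing ⇒ before full, so θ = 43.9°.

44°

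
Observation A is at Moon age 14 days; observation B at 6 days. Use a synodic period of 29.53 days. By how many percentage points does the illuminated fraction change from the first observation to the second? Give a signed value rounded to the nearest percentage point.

θ₁ = 360° × 14/29.53 = 170.7°, f₁ = (1 − cos θ₁)/2 = 0.993.
θ₂ = 360° × 6/29.53 = 73.1°, f₂ = (1 − cos θ₂)/2 = 0.355.
Change = f₂ − f₁ = -0.638 → -64 percentage points.

-64 pp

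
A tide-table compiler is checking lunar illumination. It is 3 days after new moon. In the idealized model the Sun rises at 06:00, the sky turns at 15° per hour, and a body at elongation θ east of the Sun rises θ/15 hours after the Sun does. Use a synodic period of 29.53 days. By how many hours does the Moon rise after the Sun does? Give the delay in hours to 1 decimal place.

2.4 h

The Moon has covered 3/29.53 of its cycle, so θ ≈ 360° × 3/29.53 = 36.6°.
The Moon trails the Sun by θ/15 = 36.6/15 ≈ 2.44 hours.
So the Moon rises 2.44 h after the Sun.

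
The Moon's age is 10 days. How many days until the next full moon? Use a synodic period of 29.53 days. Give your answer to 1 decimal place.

Full moon is 0.5 of the way through the cycle: age 0.5 × 29.53 = 14.765 d.
That is 14.765 − 10 = 4.765 days ahead.

4.8 days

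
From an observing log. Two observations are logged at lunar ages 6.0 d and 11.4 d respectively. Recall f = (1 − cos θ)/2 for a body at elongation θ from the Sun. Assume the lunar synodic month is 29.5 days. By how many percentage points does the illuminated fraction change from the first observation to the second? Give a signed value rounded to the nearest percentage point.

First observation: θ = 360°·6.0/29.5 = 73.2°, so f = 0.356.
Second observation: θ = 139.1°, f = 0.878.
Δf = 0.878 − 0.356 = +0.522, i.e. +52 pp.

+52 percentage points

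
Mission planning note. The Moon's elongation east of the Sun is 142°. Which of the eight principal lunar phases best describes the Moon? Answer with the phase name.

waxing gibbous

The waxing gibbous sector spans roughly 112°–158°; 142° falls inside it.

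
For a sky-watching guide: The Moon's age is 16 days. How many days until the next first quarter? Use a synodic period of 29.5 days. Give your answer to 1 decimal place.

First quarter occurs at elongation 90°, i.e. at age 29.5 × 90/360 = 7.375 d.
This lunation's first quarter (7.375 d) has passed, so add one period: 36.875 − 16 = 20.875 days.

20.9 days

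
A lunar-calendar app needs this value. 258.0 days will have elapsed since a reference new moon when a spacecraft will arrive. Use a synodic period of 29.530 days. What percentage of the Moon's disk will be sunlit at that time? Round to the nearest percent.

258.0/29.530 = 8.737 lunations, so 8 complete cycles and 21.76 d into the next.
The Moon has covered 21.76/29.530 of its cycle, so θ ≈ 360° × 21.76/29.530 = 265.3°.
With cos θ = (-0.082), the lit fraction is (1 − (-0.082))/2 ≈ 0.541, so 54%.

54%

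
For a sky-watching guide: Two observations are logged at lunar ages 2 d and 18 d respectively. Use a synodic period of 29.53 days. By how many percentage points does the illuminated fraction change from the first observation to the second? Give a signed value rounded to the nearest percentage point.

θ₁ = 360° × 2/29.53 = 24.4°, f₁ = (1 − cos θ₁)/2 = 0.045.
θ₂ = 360° × 18/29.53 = 219.4°, f₂ = (1 − cos θ₂)/2 = 0.886.
Change = f₂ − f₁ = +0.842 → +84 percentage points.

+84 pp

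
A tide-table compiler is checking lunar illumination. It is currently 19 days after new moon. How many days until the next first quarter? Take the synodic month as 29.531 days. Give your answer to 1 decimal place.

First quarter is 0.25 of the way through the cycle: age 0.25 × 29.531 = 7.383 d.
This lunation's first quarter (7.383 d) has passed, so add one period: 36.914 − 19 = 17.914 days.

17.9 days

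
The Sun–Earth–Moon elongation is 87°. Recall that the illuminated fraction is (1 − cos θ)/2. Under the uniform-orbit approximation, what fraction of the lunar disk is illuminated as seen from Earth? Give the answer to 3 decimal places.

0.474

f = (1 − cos 87°)/2 = (1 − 0.052)/2 ≈ 0.474.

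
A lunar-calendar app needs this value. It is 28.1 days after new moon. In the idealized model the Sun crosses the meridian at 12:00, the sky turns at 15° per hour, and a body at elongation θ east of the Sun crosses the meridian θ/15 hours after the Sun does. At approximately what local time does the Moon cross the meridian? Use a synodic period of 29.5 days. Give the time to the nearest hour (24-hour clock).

Elongation θ = 360° × 28.1/29.5 ≈ 342.9°.
At 15° of sky rotation per hour, 342.9° corresponds to a 22.86 h lag.
12:00 + 22.86 h ≈ 10:52 → 11:00 to the nearest hour.

11:00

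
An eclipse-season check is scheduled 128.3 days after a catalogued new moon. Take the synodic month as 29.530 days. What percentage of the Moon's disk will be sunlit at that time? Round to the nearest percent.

128.3/29.530 = 4.345 lunations, so 4 complete cycles and 10.18 d into the next.
Elongation θ = 360° × 10.18/29.530 ≈ 124.1°.
cos 124.1° = (-0.561), so f = (1 − (-0.561))/2 = 0.780, so 78%.

78%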